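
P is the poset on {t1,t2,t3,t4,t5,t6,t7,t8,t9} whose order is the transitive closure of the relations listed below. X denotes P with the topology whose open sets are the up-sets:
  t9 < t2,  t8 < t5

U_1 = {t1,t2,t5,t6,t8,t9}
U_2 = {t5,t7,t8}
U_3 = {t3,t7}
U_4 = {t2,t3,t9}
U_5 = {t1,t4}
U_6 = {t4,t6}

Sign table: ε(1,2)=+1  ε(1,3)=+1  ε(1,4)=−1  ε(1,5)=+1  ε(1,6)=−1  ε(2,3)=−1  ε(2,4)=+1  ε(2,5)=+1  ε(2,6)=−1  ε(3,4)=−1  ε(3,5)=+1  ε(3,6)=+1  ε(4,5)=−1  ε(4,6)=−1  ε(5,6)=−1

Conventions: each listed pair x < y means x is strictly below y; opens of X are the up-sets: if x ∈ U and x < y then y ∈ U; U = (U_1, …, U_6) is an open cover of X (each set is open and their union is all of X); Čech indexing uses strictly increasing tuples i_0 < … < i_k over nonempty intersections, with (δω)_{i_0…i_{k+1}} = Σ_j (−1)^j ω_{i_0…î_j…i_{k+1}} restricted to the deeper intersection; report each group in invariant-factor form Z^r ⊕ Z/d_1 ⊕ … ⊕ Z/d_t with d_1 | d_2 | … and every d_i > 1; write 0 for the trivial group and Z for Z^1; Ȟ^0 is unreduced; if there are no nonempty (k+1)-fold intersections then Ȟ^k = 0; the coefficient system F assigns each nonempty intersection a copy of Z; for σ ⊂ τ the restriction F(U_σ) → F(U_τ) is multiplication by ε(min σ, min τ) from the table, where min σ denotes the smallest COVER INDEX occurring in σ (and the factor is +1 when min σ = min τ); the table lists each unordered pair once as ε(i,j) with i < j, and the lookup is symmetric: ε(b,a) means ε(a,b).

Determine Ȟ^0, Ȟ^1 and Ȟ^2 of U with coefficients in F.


Ȟ^0(U;F) ≅ 0, Ȟ^1(U;F) ≅ Z ⊕ Z/2, Ȟ^2(U;F) ≅ 0

nerve of the cover:
  U12={t5,t8} U14={t2,t9} U15={t1} U16={t6} U23={t7} U34={t3} U56={t4}
C dims 6,7; δ0: rk 6, SNF 1^5·2
Ȟ^0 = (6 − 6) − 0 = 0, so Ȟ^0 ≅ 0
Ȟ^1 = (7 − 0) − 6 = 1 plus torsion [2], so Ȟ^1 ≅ Z ⊕ Z/2
Ȟ^2 = (0 − 0) − 0 = 0, so Ȟ^2 ≅ 0


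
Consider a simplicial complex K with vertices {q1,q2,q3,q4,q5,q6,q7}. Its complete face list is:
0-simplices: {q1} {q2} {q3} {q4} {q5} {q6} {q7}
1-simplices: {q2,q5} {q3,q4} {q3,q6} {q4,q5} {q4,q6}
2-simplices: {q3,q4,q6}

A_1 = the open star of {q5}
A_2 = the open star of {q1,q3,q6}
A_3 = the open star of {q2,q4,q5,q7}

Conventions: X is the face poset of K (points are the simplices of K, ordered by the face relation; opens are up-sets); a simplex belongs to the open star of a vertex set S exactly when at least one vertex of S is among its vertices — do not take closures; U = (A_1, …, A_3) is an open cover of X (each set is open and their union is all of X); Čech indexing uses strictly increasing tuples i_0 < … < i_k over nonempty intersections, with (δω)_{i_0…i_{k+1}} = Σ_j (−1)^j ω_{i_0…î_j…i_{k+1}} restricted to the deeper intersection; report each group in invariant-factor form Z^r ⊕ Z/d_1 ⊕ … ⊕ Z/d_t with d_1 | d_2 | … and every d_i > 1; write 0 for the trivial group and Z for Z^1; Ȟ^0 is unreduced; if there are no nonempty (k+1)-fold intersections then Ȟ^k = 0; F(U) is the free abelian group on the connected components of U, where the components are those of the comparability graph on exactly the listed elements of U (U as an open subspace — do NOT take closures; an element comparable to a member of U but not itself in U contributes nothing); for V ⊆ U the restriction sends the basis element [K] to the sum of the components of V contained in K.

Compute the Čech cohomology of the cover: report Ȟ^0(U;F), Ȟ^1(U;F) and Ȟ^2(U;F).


Ȟ^0 = Z^3,  Ȟ^1 = 0,  Ȟ^2 = 0

cover nerve:
  A1={{q5},{q2,q5},{q4,q5}} A2={{q1},{q3},{q6},{q3,q4},{q3,q6},{q4,q6},{q3,q4,q6}} A3={{q2},{q4},{q5},{q7},{q2,q5},{q3,q4},{q4,q5},{q4,q6},{q3,q4,q6}}
  A13={{q5},{q2,q5},{q4,q5}} A23={{q3,q4},{q4,q6},{q3,q4,q6}}
components per intersection:
  A1: {{q5},{q2,q5},{q4,q5}}
  A2: {{q1}} {{q3},{q6},{q3,q4},{q3,q6},{q4,q6},{q3,q4,q6}}
  A3: {{q2},{q4},{q5},{q2,q5},{q3,q4},{q4,q5},{q4,q6},{q3,q4,q6}} {{q7}}
  A13: {{q5},{q2,q5},{q4,q5}}
  A23: {{q3,q4},{q4,q6},{q3,q4,q6}}
C dims 5,2; δ0: rk 2, SNF 1^2
Ȟ^0: (5−2)−0=3 ⇒ Z^3
Ȟ^1: (2−0)−2=0 ⇒ 0
Ȟ^2: (0−0)−0=0 ⇒ 0


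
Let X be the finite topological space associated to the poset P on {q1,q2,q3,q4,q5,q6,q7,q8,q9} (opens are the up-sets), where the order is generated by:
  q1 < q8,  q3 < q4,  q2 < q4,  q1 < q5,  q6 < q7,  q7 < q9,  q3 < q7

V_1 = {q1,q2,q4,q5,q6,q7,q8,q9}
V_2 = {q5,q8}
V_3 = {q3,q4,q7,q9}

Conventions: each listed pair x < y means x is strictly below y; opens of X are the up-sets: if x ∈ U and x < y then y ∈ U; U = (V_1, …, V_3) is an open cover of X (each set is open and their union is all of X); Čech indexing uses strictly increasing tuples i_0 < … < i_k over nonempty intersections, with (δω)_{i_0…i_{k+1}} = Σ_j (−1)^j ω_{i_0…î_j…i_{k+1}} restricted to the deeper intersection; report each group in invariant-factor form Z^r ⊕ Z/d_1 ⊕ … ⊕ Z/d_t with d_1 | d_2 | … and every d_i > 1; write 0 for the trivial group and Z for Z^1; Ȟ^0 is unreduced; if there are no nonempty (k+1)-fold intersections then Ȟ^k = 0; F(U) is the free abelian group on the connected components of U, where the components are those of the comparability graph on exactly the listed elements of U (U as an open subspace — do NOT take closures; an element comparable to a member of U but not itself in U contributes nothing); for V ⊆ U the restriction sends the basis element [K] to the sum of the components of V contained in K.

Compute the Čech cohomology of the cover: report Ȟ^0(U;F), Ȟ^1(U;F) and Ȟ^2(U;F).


Ȟ^0(U;F) ≅ Z^2, Ȟ^1(U;F) ≅ 0 and Ȟ^2(U;F) ≅ 0

cover nerve:
  V12={q5,q8} V13={q4,q7,q9}
components per intersection:
  V1: {q1,q5,q8} {q2,q4} {q6,q7,q9}
  V2: {q5} {q8}
  V3: {q3,q4,q7,q9}
  V12: {q5} {q8}
  V13: {q4} {q7,q9}
C dims 6,4; δ0: rk 4, SNF 1^4
Ȟ^0: (6−4)−0=2 ⇒ Z^2
Ȟ^1: (4−0)−4=0 ⇒ 0
Ȟ^2: (0−0)−0=0 ⇒ 0


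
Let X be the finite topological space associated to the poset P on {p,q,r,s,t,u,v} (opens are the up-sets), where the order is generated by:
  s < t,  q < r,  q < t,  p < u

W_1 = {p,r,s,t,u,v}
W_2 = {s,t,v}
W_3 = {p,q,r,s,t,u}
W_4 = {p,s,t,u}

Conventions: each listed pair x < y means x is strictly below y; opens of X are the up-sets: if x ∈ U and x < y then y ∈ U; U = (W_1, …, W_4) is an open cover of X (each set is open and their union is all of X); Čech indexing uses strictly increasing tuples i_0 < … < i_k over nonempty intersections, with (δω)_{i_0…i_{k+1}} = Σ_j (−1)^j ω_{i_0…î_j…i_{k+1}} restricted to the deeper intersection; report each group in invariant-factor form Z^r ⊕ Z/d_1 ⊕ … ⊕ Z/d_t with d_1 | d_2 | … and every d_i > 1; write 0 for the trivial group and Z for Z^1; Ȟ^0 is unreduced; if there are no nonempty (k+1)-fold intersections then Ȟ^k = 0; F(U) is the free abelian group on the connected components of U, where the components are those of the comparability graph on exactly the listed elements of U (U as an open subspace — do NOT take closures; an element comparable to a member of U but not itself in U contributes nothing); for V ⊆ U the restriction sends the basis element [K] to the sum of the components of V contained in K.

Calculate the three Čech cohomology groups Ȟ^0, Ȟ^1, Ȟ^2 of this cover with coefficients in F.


Ȟ^0 ≅ Z^3, Ȟ^1 ≅ 0, Ȟ^2 ≅ 0

nonempty intersections:
  W12={s,t,v} W13={p,r,s,t,u} W14={p,s,t,u} W23={s,t} W24={s,t} W34={p,s,t,u}
  W123={s,t} W124={s,t} W134={p,s,t,u} W234={s,t}
  W1234={s,t}
components per intersection:
  W1: {p,u} {r} {s,t} {v}
  W2: {s,t} {v}
  W3: {p,u} {q,r,s,t}
  W4: {p,u} {s,t}
  W12: {s,t} {v}
  W13: {p,u} {r} {s,t}
  W14: {p,u} {s,t}
  W23: {s,t}
  W24: {s,t}
  W34: {p,u} {s,t}
  W123: {s,t}
  W124: {s,t}
  W134: {p,u} {s,t}
  W234: {s,t}
  W1234: {s,t}
C dims 10,11,5,1; δ0: rk 7, SNF 1^7; δ1: rk 4, SNF 1^4; δ2: rk 1, SNF 1^1
Ȟ^0: (10−7)−0=3 ⇒ Z^3
Ȟ^1: (11−4)−7=0 ⇒ 0
Ȟ^2: (5−1)−4=0 ⇒ 0


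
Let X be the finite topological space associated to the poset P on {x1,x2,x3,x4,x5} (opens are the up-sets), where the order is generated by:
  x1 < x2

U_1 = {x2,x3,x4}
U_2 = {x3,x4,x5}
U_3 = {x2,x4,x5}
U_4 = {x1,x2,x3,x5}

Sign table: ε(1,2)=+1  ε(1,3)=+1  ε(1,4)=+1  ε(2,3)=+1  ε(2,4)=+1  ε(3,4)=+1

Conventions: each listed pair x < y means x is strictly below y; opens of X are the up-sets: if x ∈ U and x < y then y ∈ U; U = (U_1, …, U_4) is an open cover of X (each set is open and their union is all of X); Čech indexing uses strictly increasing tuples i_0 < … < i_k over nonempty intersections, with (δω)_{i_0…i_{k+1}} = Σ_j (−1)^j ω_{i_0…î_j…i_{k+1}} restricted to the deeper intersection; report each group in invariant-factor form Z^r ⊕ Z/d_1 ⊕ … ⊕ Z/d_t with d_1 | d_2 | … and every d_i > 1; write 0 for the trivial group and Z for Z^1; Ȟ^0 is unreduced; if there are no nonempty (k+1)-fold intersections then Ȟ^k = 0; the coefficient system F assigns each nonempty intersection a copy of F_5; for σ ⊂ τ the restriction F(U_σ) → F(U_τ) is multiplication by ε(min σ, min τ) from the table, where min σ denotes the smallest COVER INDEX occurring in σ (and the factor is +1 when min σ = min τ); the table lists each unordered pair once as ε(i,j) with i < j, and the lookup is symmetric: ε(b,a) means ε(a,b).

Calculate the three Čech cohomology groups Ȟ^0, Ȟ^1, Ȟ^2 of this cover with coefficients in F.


Ȟ^0(U;F) ≅ Z/5, Ȟ^1(U;F) ≅ 0, Ȟ^2(U;F) ≅ Z/5

intersection data:
  U12={x3,x4} U13={x2,x4} U14={x2,x3} U23={x4,x5} U24={x3,x5} U34={x2,x5}
  U123={x4} U124={x3} U134={x2} U234={x5}
C dims 4,6,4; δ0: rk_F5 3; δ1: rk_F5 3
Ȟ^0 = (4 − 3) − 0 = 1, so Ȟ^0 ≅ Z/5
Ȟ^1 = (6 − 3) − 3 = 0, so Ȟ^1 ≅ 0
Ȟ^2 = (4 − 0) − 3 = 1, so Ȟ^2 ≅ Z/5


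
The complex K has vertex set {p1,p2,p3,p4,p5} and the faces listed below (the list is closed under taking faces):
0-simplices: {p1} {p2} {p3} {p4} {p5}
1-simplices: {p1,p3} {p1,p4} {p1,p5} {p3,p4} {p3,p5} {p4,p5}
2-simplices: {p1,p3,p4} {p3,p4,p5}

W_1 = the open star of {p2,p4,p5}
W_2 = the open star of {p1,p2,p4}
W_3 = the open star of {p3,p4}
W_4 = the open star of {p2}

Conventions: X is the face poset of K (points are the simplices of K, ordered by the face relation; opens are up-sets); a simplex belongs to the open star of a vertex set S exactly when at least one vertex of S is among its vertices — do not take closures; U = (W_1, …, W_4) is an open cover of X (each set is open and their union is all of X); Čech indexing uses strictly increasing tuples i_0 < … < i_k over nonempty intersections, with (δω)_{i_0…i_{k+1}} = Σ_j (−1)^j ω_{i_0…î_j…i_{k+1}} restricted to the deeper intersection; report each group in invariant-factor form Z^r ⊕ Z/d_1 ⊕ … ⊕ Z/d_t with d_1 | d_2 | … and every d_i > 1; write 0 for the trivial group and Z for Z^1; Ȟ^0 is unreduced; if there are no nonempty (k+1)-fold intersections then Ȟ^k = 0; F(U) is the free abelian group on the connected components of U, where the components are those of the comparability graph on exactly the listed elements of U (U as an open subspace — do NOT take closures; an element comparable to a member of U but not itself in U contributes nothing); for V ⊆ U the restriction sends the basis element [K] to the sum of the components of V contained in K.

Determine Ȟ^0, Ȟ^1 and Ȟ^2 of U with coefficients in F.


Ȟ^0(U;F) ≅ Z^2, Ȟ^1(U;F) ≅ Z and Ȟ^2(U;F) ≅ 0

nerve of the cover:
  W1={{p2},{p4},{p5},{p1,p4},{p1,p5},{p3,p4},{p3,p5},{p4,p5},{p1,p3,p4},{p3,p4,p5}} W2={{p1},{p2},{p4},{p1,p3},{p1,p4},{p1,p5},{p3,p4},{p4,p5},{p1,p3,p4},{p3,p4,p5}} W3={{p3},{p4},{p1,p3},{p1,p4},{p3,p4},{p3,p5},{p4,p5},{p1,p3,p4},{p3,p4,p5}} W4={{p2}}
  W12={{p2},{p4},{p1,p4},{p1,p5},{p3,p4},{p4,p5},{p1,p3,p4},{p3,p4,p5}} W13={{p4},{p1,p4},{p3,p4},{p3,p5},{p4,p5},{p1,p3,p4},{p3,p4,p5}} W14={{p2}} W23={{p4},{p1,p3},{p1,p4},{p3,p4},{p4,p5},{p1,p3,p4},{p3,p4,p5}} W24={{p2}}
  W123={{p4},{p1,p4},{p3,p4},{p4,p5},{p1,p3,p4},{p3,p4,p5}} W124={{p2}}
components per intersection:
  W1: {{p2}} {{p4},{p5},{p1,p4},{p1,p5},{p3,p4},{p3,p5},{p4,p5},{p1,p3,p4},{p3,p4,p5}}
  W2: {{p1},{p4},{p1,p3},{p1,p4},{p1,p5},{p3,p4},{p4,p5},{p1,p3,p4},{p3,p4,p5}} {{p2}}
  W3: {{p3},{p4},{p1,p3},{p1,p4},{p3,p4},{p3,p5},{p4,p5},{p1,p3,p4},{p3,p4,p5}}
  W4: {{p2}}
  W12: {{p2}} {{p4},{p1,p4},{p3,p4},{p4,p5},{p1,p3,p4},{p3,p4,p5}} {{p1,p5}}
  W13: {{p4},{p1,p4},{p3,p4},{p3,p5},{p4,p5},{p1,p3,p4},{p3,p4,p5}}
  W14: {{p2}}
  W23: {{p4},{p1,p3},{p1,p4},{p3,p4},{p4,p5},{p1,p3,p4},{p3,p4,p5}}
  W24: {{p2}}
  W123: {{p4},{p1,p4},{p3,p4},{p4,p5},{p1,p3,p4},{p3,p4,p5}}
  W124: {{p2}}
C dims 6,7,2; δ0: rk 4, SNF 1^4; δ1: rk 2, SNF 1^2
Ȟ^0 = (6 − 4) − 0 = 2, so Ȟ^0 ≅ Z^2
Ȟ^1 = (7 − 2) − 4 = 1, so Ȟ^1 ≅ Z
Ȟ^2 = (2 − 0) − 2 = 0, so Ȟ^2 ≅ 0


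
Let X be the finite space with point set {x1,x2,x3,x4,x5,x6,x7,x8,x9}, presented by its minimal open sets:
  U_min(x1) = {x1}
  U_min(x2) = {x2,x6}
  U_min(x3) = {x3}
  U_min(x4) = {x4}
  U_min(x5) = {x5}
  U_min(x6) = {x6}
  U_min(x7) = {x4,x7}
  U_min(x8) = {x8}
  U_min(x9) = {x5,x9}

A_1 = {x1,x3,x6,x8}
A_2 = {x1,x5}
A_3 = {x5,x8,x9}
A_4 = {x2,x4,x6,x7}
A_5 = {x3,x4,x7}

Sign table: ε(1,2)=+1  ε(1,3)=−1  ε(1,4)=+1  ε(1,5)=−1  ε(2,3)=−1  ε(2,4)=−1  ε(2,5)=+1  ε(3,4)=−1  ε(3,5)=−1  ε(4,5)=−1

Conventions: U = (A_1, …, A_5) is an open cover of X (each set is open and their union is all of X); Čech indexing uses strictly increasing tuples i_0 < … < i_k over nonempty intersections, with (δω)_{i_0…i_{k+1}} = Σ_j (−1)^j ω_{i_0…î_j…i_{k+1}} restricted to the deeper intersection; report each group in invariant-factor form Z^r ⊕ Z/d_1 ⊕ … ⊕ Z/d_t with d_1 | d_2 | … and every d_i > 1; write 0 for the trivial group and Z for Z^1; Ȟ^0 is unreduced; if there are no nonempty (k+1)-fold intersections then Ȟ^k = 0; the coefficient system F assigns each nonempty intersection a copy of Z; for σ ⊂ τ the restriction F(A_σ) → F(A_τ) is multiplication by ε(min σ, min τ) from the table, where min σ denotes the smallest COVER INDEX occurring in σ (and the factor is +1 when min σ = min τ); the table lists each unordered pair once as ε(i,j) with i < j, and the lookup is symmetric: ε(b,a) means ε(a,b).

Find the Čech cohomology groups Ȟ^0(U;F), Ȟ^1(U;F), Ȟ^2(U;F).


Ȟ^0 = Z, Ȟ^1 = Z^2, Ȟ^2 = 0

cover nerve:
  A12={x1} A13={x8} A14={x6} A15={x3} A23={x5} A45={x4,x7}
C dims 5,6; δ0: rk 4, SNF 1^4
Ȟ^0: (5−4)−0=1 ⇒ Z
Ȟ^1: (6−0)−4=2 ⇒ Z^2
Ȟ^2: (0−0)−0=0 ⇒ 0


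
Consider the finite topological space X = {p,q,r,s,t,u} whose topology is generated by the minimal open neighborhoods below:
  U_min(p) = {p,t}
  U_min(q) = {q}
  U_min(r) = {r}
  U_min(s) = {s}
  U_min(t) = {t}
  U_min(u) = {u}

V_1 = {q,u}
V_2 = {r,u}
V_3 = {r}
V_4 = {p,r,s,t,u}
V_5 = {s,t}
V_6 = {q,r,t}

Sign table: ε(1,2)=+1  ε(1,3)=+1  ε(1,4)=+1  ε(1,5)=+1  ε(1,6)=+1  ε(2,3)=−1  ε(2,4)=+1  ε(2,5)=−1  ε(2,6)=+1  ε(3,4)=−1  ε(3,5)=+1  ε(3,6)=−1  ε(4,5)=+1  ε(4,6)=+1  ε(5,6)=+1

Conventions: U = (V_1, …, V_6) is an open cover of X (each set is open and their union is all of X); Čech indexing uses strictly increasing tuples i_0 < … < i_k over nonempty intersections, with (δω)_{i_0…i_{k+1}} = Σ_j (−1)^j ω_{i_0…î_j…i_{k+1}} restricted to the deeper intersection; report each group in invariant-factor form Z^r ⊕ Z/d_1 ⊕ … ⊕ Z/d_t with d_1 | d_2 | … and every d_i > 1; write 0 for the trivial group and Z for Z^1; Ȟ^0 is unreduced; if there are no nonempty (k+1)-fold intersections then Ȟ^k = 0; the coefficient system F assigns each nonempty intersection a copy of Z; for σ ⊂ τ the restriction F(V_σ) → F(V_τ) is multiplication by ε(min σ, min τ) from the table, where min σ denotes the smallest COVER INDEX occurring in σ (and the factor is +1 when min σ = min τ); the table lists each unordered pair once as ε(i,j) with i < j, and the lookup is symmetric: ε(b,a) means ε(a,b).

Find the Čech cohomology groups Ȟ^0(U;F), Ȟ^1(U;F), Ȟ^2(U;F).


nerve of the cover:
  V12={u} V14={u} V16={q} V23={r} V24={r,u} V26={r} V34={r} V36={r} V45={s,t} V46={r,t} V56={t}
  V124={u} V234={r} V236={r} V246={r} V346={r} V456={t}
  V2346={r}
C dims 6,11,6,1; δ0: rk 5, SNF 1^5; δ1: rk 5, SNF 1^5; δ2: rk 1, SNF 1^1
Ȟ^0 = (6 − 5) − 0 = 1, so Ȟ^0 ≅ Z
Ȟ^1 = (11 − 5) − 5 = 1, so Ȟ^1 ≅ Z
Ȟ^2 = (6 − 1) − 5 = 0, so Ȟ^2 ≅ 0

Ȟ^0 ≅ Z,  Ȟ^1 ≅ Z,  Ȟ^2 ≅ 0


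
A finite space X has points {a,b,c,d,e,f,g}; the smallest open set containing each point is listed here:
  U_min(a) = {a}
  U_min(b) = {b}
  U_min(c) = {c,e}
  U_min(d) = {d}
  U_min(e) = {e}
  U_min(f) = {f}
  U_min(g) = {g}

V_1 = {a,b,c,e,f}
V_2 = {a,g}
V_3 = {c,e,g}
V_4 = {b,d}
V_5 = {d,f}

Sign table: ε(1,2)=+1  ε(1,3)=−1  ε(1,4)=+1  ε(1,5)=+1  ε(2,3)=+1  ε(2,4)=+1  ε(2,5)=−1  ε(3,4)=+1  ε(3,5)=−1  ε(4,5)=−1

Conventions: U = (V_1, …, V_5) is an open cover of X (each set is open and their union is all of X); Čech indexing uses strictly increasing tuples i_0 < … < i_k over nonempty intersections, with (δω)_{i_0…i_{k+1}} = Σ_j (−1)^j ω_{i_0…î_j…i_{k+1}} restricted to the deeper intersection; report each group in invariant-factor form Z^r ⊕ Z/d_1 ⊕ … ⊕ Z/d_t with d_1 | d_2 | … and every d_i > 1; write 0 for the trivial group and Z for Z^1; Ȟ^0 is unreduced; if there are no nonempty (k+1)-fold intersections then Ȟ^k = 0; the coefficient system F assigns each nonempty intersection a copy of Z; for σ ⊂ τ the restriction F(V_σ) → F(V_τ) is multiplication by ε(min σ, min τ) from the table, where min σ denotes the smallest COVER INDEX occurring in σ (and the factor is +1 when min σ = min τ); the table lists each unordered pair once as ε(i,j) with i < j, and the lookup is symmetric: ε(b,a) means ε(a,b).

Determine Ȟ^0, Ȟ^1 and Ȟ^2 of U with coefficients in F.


Ȟ^0 = 0, Ȟ^1 = Z ⊕ Z/2 and Ȟ^2 = 0

nonempty overlaps:
  V12={a} V13={c,e} V14={b} V15={f} V23={g} V45={d}
C dims 5,6; δ0: rk 5, SNF 1^4·2
degree 0: 5−5−0 = 0 → Ȟ^0 ≅ 0
degree 1: 6−0−5 = 1 plus torsion [2] → Ȟ^1 ≅ Z ⊕ Z/2
degree 2: 0−0−0 = 0 → Ȟ^2 ≅ 0


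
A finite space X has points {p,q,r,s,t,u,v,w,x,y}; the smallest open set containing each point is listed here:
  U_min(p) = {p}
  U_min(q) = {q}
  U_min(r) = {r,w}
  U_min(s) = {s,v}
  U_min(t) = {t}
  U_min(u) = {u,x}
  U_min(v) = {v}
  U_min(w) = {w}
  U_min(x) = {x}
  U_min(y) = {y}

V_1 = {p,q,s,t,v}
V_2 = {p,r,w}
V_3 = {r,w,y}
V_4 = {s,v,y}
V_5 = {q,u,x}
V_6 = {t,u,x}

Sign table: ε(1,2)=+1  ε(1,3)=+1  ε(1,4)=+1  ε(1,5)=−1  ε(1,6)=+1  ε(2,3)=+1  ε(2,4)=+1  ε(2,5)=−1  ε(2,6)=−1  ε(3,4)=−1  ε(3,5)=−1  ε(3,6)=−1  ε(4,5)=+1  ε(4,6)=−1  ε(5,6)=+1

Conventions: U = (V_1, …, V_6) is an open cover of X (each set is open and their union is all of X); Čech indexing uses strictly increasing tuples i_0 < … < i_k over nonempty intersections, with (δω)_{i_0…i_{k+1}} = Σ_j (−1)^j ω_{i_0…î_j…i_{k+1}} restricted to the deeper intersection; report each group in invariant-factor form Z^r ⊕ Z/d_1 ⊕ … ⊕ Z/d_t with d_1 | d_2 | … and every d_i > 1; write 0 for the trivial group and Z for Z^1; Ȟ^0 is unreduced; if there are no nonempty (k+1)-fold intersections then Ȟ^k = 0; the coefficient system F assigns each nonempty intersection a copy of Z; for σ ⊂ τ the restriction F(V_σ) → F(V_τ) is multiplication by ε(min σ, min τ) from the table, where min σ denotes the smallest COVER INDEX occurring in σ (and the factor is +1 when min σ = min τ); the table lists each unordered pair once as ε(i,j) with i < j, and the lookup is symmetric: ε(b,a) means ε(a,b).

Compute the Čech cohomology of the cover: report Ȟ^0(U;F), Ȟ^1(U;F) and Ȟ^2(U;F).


Ȟ^0 = 0; Ȟ^1 = Z ⊕ Z/2; Ȟ^2 = 0

intersection data:
  V12={p} V14={s,v} V15={q} V16={t} V23={r,w} V34={y} V56={u,x}
C dims 6,7; δ0: rk 6, SNF 1^5·2
Ȟ^0 = (6 − 6) − 0 = 0, so Ȟ^0 ≅ 0
Ȟ^1 = (7 − 0) − 6 = 1 plus torsion [2], so Ȟ^1 ≅ Z ⊕ Z/2
Ȟ^2 = (0 − 0) − 0 = 0, so Ȟ^2 ≅ 0


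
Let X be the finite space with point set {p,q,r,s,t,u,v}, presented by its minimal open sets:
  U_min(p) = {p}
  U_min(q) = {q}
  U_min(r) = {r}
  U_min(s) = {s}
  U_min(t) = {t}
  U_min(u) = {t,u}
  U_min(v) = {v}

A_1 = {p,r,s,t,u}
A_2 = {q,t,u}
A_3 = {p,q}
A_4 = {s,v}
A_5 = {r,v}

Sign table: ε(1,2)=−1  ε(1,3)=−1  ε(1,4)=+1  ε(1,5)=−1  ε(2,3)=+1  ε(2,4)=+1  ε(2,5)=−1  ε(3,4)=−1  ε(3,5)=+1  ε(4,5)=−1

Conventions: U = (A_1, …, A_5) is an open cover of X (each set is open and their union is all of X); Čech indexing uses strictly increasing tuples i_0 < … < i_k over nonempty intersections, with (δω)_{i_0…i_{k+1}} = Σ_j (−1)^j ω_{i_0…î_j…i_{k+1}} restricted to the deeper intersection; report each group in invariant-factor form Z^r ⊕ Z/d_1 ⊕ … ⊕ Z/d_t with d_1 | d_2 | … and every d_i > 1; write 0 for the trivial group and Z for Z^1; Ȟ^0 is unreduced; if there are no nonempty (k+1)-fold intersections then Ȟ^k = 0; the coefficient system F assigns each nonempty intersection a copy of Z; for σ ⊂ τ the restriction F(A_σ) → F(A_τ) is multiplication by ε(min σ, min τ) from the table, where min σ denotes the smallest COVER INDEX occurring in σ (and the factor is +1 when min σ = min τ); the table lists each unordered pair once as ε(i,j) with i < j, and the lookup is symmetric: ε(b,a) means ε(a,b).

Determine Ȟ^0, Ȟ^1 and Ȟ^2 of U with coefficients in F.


nerve of the cover:
  A12={t,u} A13={p} A14={s} A15={r} A23={q} A45={v}
C dims 5,6; δ0: rk 4, SNF 1^4
Ȟ^0 = (5 − 4) − 0 = 1, so Ȟ^0 ≅ Z
Ȟ^1 = (6 − 0) − 4 = 2, so Ȟ^1 ≅ Z^2
Ȟ^2 = (0 − 0) − 0 = 0, so Ȟ^2 ≅ 0

Ȟ^0(U;F) ≅ Z; Ȟ^1(U;F) ≅ Z^2; Ȟ^2(U;F) ≅ 0


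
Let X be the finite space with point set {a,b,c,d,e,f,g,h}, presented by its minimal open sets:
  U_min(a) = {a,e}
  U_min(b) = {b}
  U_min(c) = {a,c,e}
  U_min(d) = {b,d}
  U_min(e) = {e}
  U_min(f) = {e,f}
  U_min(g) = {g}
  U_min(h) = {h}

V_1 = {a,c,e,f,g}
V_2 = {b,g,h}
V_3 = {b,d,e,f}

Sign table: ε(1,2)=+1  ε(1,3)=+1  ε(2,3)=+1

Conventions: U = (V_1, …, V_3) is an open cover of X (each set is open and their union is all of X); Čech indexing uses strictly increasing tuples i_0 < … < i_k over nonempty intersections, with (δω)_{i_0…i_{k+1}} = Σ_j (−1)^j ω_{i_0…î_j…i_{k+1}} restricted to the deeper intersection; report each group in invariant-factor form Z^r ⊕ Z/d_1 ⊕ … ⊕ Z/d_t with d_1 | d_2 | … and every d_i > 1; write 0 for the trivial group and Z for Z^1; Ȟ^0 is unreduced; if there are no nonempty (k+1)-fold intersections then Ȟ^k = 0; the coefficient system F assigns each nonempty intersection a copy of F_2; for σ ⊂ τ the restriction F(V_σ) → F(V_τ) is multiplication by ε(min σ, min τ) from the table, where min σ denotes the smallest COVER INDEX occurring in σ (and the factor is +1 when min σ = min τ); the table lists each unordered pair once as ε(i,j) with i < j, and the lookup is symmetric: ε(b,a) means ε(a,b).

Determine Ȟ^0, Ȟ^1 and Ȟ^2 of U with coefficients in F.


Ȟ^0 ≅ Z/2, Ȟ^1 ≅ Z/2 and Ȟ^2 ≅ 0

nerve of the cover:
  V12={g} V13={e,f} V23={b}
C dims 3,3; δ0: rk_F2 2
Ȟ^0 = (3 − 2) − 0 = 1, so Ȟ^0 ≅ Z/2
Ȟ^1 = (3 − 0) − 2 = 1, so Ȟ^1 ≅ Z/2
Ȟ^2 = (0 − 0) − 0 = 0, so Ȟ^2 ≅ 0


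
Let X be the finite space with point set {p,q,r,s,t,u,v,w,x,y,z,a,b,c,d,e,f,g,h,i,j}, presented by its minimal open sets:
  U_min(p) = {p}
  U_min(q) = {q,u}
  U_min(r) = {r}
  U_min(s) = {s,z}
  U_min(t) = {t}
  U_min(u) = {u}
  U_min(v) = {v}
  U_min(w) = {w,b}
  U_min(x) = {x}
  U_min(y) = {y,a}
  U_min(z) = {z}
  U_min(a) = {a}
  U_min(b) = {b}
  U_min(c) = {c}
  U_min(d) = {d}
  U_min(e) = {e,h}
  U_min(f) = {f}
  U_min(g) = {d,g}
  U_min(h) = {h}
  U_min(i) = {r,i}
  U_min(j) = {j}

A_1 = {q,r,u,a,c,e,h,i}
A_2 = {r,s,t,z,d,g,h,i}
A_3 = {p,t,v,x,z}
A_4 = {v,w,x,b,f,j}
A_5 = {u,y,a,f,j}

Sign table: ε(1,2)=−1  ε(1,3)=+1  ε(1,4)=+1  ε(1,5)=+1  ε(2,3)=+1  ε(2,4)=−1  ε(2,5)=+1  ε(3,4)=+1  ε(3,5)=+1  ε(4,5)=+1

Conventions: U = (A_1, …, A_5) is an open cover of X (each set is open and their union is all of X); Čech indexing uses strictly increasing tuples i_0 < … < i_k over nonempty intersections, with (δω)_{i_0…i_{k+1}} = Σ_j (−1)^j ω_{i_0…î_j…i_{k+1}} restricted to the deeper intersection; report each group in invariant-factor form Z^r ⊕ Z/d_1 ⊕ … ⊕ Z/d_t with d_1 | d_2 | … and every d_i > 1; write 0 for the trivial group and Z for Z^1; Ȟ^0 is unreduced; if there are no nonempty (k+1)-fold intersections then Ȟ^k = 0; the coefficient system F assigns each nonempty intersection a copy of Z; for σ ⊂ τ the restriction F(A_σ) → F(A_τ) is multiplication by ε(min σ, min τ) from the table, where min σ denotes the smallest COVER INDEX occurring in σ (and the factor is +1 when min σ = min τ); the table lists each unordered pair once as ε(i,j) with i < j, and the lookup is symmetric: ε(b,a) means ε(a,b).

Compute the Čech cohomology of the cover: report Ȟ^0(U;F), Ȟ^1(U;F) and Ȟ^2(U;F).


cover nerve:
  A12={r,h,i} A15={u,a} A23={t,z} A34={v,x} A45={f,j}
C dims 5,5; δ0: rk 5, SNF 1^4·2
Ȟ^0: (5−5)−0=0 ⇒ 0
Ȟ^1: (5−0)−5=0 plus torsion [2] ⇒ Z/2
Ȟ^2: (0−0)−0=0 ⇒ 0

Ȟ^0(U;F) ≅ 0,  Ȟ^1(U;F) ≅ Z/2,  Ȟ^2(U;F) ≅ 0


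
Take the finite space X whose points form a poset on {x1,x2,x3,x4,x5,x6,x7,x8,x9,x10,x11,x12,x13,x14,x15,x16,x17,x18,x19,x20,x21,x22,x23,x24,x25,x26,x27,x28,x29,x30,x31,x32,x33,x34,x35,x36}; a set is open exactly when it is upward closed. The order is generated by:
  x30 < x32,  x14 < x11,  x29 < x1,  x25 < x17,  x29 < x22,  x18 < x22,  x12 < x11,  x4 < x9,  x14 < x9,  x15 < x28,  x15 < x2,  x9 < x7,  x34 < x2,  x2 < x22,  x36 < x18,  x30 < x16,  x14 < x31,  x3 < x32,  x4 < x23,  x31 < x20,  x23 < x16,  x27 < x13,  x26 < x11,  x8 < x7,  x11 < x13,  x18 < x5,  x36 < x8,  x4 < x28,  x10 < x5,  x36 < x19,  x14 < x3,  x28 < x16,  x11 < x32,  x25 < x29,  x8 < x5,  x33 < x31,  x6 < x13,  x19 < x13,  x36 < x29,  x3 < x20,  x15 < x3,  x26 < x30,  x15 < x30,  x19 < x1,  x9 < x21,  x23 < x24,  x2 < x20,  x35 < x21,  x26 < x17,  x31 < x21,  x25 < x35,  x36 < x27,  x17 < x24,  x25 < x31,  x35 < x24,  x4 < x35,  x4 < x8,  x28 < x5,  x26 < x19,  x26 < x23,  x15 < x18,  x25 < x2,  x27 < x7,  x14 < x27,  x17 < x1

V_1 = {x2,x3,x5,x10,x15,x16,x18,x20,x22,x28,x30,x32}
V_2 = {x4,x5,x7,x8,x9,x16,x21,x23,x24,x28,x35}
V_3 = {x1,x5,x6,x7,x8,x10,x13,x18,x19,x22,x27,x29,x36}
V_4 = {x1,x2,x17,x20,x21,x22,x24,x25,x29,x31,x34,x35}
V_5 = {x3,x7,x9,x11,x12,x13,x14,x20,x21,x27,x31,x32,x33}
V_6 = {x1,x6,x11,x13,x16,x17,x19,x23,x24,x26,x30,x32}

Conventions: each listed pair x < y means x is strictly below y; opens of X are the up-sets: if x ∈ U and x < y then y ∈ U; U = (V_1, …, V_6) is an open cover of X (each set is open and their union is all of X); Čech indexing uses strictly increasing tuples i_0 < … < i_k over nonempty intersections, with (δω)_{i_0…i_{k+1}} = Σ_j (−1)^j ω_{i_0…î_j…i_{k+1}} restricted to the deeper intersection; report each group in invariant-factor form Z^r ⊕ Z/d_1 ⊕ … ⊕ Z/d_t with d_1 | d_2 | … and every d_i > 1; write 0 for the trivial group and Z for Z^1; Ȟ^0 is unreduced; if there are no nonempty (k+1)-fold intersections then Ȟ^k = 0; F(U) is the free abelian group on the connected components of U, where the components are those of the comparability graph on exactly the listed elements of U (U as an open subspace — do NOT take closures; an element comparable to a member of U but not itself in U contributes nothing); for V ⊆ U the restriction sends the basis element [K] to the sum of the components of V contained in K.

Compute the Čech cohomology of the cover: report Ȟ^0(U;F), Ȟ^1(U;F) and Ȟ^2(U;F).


nerve simplices:
  V12={x5,x16,x28} V13={x5,x10,x18,x22} V14={x2,x20,x22} V15={x3,x20,x32} V16={x16,x30,x32} V23={x5,x7,x8} V24={x21,x24,x35} V25={x7,x9,x21} V26={x16,x23,x24} V34={x1,x22,x29} V35={x7,x13,x27} V36={x1,x6,x13,x19} V45={x20,x21,x31} V46={x1,x17,x24} V56={x11,x13,x32}
  V123={x5} V126={x16} V134={x22} V145={x20} V156={x32} V235={x7} V245={x21} V246={x24} V346={x1} V356={x13}
components per intersection:
  V1: {x2,x3,x5,x10,x15,x16,x18,x20,x22,x28,x30,x32}
  V2: {x4,x5,x7,x8,x9,x16,x21,x23,x24,x28,x35}
  V3: {x1,x5,x6,x7,x8,x10,x13,x18,x19,x22,x27,x29,x36}
  V4: {x1,x2,x17,x20,x21,x22,x24,x25,x29,x31,x34,x35}
  V5: {x3,x7,x9,x11,x12,x13,x14,x20,x21,x27,x31,x32,x33}
  V6: {x1,x6,x11,x13,x16,x17,x19,x23,x24,x26,x30,x32}
  V12: {x5,x16,x28}
  V13: {x5,x10,x18,x22}
  V14: {x2,x20,x22}
  V15: {x3,x20,x32}
  V16: {x16,x30,x32}
  V23: {x5,x7,x8}
  V24: {x21,x24,x35}
  V25: {x7,x9,x21}
  V26: {x16,x23,x24}
  V34: {x1,x22,x29}
  V35: {x7,x13,x27}
  V36: {x1,x6,x13,x19}
  V45: {x20,x21,x31}
  V46: {x1,x17,x24}
  V56: {x11,x13,x32}
  V123: {x5}
  V126: {x16}
  V134: {x22}
  V145: {x20}
  V156: {x32}
  V235: {x7}
  V245: {x21}
  V246: {x24}
  V346: {x1}
  V356: {x13}
C dims 6,15,10; δ0: rk 5, SNF 1^5; δ1: rk 10, SNF 1^9·2
degree 0: 6−5−0 = 1 → Ȟ^0 ≅ Z
degree 1: 15−10−5 = 0 → Ȟ^1 ≅ 0
degree 2: 10−0−10 = 0 plus torsion [2] → Ȟ^2 ≅ Z/2

Ȟ^0 = Z, Ȟ^1 = 0, Ȟ^2 = Z/2


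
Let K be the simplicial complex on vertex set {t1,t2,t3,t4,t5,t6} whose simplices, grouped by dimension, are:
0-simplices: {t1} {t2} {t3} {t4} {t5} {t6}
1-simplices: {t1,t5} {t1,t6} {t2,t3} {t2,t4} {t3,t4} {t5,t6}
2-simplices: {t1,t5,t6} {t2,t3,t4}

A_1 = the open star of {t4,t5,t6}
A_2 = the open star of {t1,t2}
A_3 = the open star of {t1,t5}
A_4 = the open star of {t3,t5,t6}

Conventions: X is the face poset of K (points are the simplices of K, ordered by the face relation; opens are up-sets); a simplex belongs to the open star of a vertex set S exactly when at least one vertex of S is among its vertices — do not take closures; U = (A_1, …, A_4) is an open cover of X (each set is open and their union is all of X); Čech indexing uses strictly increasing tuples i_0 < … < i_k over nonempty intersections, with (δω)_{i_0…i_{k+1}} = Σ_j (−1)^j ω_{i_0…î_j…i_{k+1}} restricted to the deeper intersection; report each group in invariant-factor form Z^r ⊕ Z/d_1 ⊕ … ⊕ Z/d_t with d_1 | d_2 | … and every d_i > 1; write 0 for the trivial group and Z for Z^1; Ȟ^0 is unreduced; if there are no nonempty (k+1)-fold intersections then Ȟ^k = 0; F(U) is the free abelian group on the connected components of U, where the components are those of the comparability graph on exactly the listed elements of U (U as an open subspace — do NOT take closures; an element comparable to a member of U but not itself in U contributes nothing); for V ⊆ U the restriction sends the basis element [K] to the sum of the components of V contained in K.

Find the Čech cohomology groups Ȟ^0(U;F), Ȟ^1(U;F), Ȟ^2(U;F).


nonempty intersections:
  A1={{t4},{t5},{t6},{t1,t5},{t1,t6},{t2,t4},{t3,t4},{t5,t6},{t1,t5,t6},{t2,t3,t4}} A2={{t1},{t2},{t1,t5},{t1,t6},{t2,t3},{t2,t4},{t1,t5,t6},{t2,t3,t4}} A3={{t1},{t5},{t1,t5},{t1,t6},{t5,t6},{t1,t5,t6}} A4={{t3},{t5},{t6},{t1,t5},{t1,t6},{t2,t3},{t3,t4},{t5,t6},{t1,t5,t6},{t2,t3,t4}}
  A12={{t1,t5},{t1,t6},{t2,t4},{t1,t5,t6},{t2,t3,t4}} A13={{t5},{t1,t5},{t1,t6},{t5,t6},{t1,t5,t6}} A14={{t5},{t6},{t1,t5},{t1,t6},{t3,t4},{t5,t6},{t1,t5,t6},{t2,t3,t4}} A23={{t1},{t1,t5},{t1,t6},{t1,t5,t6}} A24={{t1,t5},{t1,t6},{t2,t3},{t1,t5,t6},{t2,t3,t4}} A34={{t5},{t1,t5},{t1,t6},{t5,t6},{t1,t5,t6}}
  A123={{t1,t5},{t1,t6},{t1,t5,t6}} A124={{t1,t5},{t1,t6},{t1,t5,t6},{t2,t3,t4}} A134={{t5},{t1,t5},{t1,t6},{t5,t6},{t1,t5,t6}} A234={{t1,t5},{t1,t6},{t1,t5,t6}}
  A1234={{t1,t5},{t1,t6},{t1,t5,t6}}
components per intersection:
  A1: {{t4},{t2,t4},{t3,t4},{t2,t3,t4}} {{t5},{t6},{t1,t5},{t1,t6},{t5,t6},{t1,t5,t6}}
  A2: {{t1},{t1,t5},{t1,t6},{t1,t5,t6}} {{t2},{t2,t3},{t2,t4},{t2,t3,t4}}
  A3: {{t1},{t5},{t1,t5},{t1,t6},{t5,t6},{t1,t5,t6}}
  A4: {{t3},{t2,t3},{t3,t4},{t2,t3,t4}} {{t5},{t6},{t1,t5},{t1,t6},{t5,t6},{t1,t5,t6}}
  A12: {{t1,t5},{t1,t6},{t1,t5,t6}} {{t2,t4},{t2,t3,t4}}
  A13: {{t5},{t1,t5},{t1,t6},{t5,t6},{t1,t5,t6}}
  A14: {{t5},{t6},{t1,t5},{t1,t6},{t5,t6},{t1,t5,t6}} {{t3,t4},{t2,t3,t4}}
  A23: {{t1},{t1,t5},{t1,t6},{t1,t5,t6}}
  A24: {{t1,t5},{t1,t6},{t1,t5,t6}} {{t2,t3},{t2,t3,t4}}
  A34: {{t5},{t1,t5},{t1,t6},{t5,t6},{t1,t5,t6}}
  A123: {{t1,t5},{t1,t6},{t1,t5,t6}}
  A124: {{t1,t5},{t1,t6},{t1,t5,t6}} {{t2,t3,t4}}
  A134: {{t5},{t1,t5},{t1,t6},{t5,t6},{t1,t5,t6}}
  A234: {{t1,t5},{t1,t6},{t1,t5,t6}}
  A1234: {{t1,t5},{t1,t6},{t1,t5,t6}}
C dims 7,9,5,1; δ0: rk 5, SNF 1^5; δ1: rk 4, SNF 1^4; δ2: rk 1, SNF 1^1
Ȟ^0: (7−5)−0=2 ⇒ Z^2
Ȟ^1: (9−4)−5=0 ⇒ 0
Ȟ^2: (5−1)−4=0 ⇒ 0

Ȟ^0(U;F) ≅ Z^2, Ȟ^1(U;F) ≅ 0, Ȟ^2(U;F) ≅ 0


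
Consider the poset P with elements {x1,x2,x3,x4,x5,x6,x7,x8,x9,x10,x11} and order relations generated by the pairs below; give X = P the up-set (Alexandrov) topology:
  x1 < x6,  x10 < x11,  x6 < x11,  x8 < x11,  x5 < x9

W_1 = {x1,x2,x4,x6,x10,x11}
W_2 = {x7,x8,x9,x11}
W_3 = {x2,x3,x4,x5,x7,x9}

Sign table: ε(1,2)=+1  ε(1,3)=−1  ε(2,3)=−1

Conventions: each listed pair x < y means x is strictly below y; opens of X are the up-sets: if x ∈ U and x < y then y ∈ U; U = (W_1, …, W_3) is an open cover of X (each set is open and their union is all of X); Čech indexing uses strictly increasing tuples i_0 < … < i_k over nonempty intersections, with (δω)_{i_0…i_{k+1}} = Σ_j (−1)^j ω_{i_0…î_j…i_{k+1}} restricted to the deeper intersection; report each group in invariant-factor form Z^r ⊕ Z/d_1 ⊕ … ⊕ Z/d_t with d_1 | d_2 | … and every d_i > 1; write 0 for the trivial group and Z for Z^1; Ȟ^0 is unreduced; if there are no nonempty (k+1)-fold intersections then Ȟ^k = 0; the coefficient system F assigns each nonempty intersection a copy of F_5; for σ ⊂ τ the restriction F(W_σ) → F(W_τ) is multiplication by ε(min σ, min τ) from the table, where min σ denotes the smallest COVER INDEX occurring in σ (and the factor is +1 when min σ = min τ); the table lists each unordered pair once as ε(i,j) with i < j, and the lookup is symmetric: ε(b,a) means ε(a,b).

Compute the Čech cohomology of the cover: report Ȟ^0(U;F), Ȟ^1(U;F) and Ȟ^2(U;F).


nerve simplices:
  W12={x11} W13={x2,x4} W23={x7,x9}
C dims 3,3; δ0: rk_F5 2
degree 0: 3−2−0 = 1 → Ȟ^0 ≅ Z/5
degree 1: 3−0−2 = 1 → Ȟ^1 ≅ Z/5
degree 2: 0−0−0 = 0 → Ȟ^2 ≅ 0

Ȟ^0 ≅ Z/5, Ȟ^1 ≅ Z/5, Ȟ^2 ≅ 0


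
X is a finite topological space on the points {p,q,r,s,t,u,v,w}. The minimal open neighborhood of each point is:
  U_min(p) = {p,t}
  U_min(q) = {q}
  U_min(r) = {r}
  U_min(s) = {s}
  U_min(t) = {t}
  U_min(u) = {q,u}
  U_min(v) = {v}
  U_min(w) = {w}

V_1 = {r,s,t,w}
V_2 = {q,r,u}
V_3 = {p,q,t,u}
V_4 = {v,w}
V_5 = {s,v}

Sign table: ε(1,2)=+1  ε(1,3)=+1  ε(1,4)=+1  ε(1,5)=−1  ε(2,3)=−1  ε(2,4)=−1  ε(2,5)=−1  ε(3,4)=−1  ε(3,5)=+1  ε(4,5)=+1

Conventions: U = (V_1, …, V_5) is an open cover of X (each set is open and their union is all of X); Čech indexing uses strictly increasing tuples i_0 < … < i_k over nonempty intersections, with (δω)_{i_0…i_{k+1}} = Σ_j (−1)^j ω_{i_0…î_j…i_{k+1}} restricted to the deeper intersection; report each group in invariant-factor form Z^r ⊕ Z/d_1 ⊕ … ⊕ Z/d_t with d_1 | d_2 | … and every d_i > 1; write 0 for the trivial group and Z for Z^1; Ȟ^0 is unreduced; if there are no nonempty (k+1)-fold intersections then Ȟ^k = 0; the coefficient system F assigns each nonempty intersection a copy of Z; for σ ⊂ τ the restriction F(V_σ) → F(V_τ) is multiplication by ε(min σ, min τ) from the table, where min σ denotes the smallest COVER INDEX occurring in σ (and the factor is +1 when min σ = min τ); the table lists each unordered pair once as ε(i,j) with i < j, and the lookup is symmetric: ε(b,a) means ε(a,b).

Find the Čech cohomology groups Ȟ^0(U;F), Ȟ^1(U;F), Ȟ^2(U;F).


nonempty intersections:
  V12={r} V13={t} V14={w} V15={s} V23={q,u} V45={v}
C dims 5,6; δ0: rk 5, SNF 1^4·2
Ȟ^0: (5−5)−0=0 ⇒ 0
Ȟ^1: (6−0)−5=1 plus torsion [2] ⇒ Z ⊕ Z/2
Ȟ^2: (0−0)−0=0 ⇒ 0

Ȟ^0 = 0, Ȟ^1 = Z ⊕ Z/2 and Ȟ^2 = 0


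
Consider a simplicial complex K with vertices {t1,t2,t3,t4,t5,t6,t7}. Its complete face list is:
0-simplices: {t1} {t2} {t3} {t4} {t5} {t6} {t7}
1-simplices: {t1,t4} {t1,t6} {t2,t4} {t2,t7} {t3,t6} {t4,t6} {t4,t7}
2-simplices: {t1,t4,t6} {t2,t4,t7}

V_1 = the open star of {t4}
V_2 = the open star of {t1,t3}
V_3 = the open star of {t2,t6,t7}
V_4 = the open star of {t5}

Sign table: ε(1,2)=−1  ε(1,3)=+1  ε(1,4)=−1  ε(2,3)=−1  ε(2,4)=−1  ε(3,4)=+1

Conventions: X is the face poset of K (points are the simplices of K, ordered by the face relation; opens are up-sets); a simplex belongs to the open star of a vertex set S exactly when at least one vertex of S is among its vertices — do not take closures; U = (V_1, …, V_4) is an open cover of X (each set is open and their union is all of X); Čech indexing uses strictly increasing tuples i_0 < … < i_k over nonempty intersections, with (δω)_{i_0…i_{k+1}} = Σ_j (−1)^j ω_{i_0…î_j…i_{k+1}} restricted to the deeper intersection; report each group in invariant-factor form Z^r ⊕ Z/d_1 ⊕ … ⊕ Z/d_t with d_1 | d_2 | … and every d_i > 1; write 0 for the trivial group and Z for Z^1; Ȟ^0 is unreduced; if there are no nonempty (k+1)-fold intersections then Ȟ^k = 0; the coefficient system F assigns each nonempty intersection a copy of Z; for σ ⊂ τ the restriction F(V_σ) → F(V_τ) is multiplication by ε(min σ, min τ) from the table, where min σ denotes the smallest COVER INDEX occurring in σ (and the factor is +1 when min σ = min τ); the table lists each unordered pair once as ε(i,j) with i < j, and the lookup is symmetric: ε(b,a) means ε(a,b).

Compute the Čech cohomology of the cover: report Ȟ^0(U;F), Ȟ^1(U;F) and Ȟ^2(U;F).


Ȟ^0(U;F) ≅ Z^2; Ȟ^1(U;F) ≅ 0; Ȟ^2(U;F) ≅ 0

nerve simplices:
  V1={{t4},{t1,t4},{t2,t4},{t4,t6},{t4,t7},{t1,t4,t6},{t2,t4,t7}} V2={{t1},{t3},{t1,t4},{t1,t6},{t3,t6},{t1,t4,t6}} V3={{t2},{t6},{t7},{t1,t6},{t2,t4},{t2,t7},{t3,t6},{t4,t6},{t4,t7},{t1,t4,t6},{t2,t4,t7}} V4={{t5}}
  V12={{t1,t4},{t1,t4,t6}} V13={{t2,t4},{t4,t6},{t4,t7},{t1,t4,t6},{t2,t4,t7}} V23={{t1,t6},{t3,t6},{t1,t4,t6}}
  V123={{t1,t4,t6}}
C dims 4,3,1; δ0: rk 2, SNF 1^2; δ1: rk 1, SNF 1^1
degree 0: 4−2−0 = 2 → Ȟ^0 ≅ Z^2
degree 1: 3−1−2 = 0 → Ȟ^1 ≅ 0
degree 2: 1−0−1 = 0 → Ȟ^2 ≅ 0


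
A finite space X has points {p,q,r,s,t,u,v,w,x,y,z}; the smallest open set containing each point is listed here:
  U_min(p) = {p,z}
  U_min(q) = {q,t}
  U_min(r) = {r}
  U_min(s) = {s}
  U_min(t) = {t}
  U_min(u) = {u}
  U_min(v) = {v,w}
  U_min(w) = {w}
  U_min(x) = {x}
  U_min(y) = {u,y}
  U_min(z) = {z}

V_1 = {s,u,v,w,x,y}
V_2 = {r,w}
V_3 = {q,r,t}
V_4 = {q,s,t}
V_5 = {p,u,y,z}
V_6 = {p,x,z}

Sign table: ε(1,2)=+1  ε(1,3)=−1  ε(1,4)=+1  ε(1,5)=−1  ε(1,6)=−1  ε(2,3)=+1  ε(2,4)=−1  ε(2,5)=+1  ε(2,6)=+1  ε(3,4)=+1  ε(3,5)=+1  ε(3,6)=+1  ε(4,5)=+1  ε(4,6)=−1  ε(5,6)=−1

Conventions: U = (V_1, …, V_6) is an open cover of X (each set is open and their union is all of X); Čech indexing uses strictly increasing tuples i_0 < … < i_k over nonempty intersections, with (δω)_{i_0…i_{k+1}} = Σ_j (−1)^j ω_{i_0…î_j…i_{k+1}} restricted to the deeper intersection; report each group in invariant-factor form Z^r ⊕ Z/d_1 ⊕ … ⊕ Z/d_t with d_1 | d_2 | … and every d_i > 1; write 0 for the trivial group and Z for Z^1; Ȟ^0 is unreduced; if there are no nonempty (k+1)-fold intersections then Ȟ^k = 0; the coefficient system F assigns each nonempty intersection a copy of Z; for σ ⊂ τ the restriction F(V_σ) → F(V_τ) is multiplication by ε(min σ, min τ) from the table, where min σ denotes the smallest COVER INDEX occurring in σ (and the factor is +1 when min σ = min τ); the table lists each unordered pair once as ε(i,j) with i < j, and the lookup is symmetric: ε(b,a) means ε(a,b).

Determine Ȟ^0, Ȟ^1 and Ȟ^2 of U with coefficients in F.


nerve of the cover:
  V12={w} V14={s} V15={u,y} V16={x} V23={r} V34={q,t} V56={p,z}
C dims 6,7; δ0: rk 6, SNF 1^5·2
Ȟ^0 = (6 − 6) − 0 = 0, so Ȟ^0 ≅ 0
Ȟ^1 = (7 − 0) − 6 = 1 plus torsion [2], so Ȟ^1 ≅ Z ⊕ Z/2
Ȟ^2 = (0 − 0) − 0 = 0, so Ȟ^2 ≅ 0

Ȟ^0 = 0, Ȟ^1 = Z ⊕ Z/2, Ȟ^2 = 0
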